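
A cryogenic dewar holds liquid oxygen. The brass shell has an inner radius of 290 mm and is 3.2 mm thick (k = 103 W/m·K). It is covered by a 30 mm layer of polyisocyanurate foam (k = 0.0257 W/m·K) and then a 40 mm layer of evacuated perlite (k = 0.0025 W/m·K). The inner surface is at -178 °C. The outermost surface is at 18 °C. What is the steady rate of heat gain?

Q ≈ 16.6 W

Each spherical layer contributes R = (1/r_i − 1/r_o)/(4πk):
R_brass shell = (1/0.29 − 1/0.2932)/(4π×103) = 2.908×10^-5 K/W
R_polyisocyanurate foam = (1/0.2932 − 1/0.3232)/(4π×0.0257) = 0.9803 K/W
R_evacuated perlite = (1/0.3232 − 1/0.3632)/(4π×0.0025) = 10.85 K/W
R_total = 11.83 K/W
Q = ΔT/R_total = 196/11.83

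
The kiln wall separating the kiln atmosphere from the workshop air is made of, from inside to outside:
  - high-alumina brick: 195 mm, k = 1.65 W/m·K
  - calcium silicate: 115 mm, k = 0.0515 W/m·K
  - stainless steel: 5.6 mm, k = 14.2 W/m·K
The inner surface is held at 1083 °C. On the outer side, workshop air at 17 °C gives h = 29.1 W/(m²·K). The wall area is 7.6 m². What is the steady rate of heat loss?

Model the wall as resistances in series:
R_high-alumina brick = L/(kA) = 0.195/(1.65×7.6) = 0.01555 K/W
R_calcium silicate = L/(kA) = 0.115/(0.0515×7.6) = 0.2938 K/W
R_stainless steel = L/(kA) = 0.0056/(14.2×7.6) = 5.189×10^-5 K/W
R_outer film = 1/(h_o·A) = 1/(29.1×7.6) = 0.004522 K/W
R_total = 0.3139 K/W
Q = ΔT / R_total = 1066 / 0.3139

Q ≈ 3400 W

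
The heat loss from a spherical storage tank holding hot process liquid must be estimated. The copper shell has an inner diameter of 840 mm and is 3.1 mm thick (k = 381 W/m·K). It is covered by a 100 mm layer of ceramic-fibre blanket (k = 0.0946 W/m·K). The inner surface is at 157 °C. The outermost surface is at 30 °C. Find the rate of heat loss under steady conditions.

For a spherical shell R = (1/r₁ − 1/r₂)/(4πk); film R = 1/(h·4πr²). In series:
R_copper shell = (1/0.42 − 1/0.4231)/(4π×381) = 3.644×10^-6 K/W
R_ceramic-fibre blanket = (1/0.4231 − 1/0.5231)/(4π×0.0946) = 0.3801 K/W
R_total = 0.3801 K/W
Q = ΔT/R_total = 127/0.3801

Q ≈ 334 W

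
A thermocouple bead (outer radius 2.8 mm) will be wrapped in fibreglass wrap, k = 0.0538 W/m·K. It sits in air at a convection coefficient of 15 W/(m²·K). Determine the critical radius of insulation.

r_cr ≈ 7.17 mm

For a sphere r_cr = 2k/h = 2×0.0538/15
r_cr = 7.17 mm; since the bare radius (2.8 mm) is below r_cr, adding a thin layer of insulation will *increase* heat loss.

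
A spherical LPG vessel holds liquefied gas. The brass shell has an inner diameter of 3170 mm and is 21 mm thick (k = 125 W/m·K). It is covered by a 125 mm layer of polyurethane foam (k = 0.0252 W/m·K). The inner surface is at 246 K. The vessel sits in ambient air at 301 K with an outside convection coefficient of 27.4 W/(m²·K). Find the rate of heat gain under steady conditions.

For a spherical shell R = (1/r₁ − 1/r₂)/(4πk); film R = 1/(h·4πr²). In series:
R_brass shell = (1/1.585 − 1/1.606)/(4π×125) = 5.252×10^-6 K/W
R_polyurethane foam = (1/1.606 − 1/1.731)/(4π×0.0252) = 0.142 K/W
R_outer film = 1/(h·4πr_o²) = 1/(27.4×4π×1.731²) = 9.693×10^-4 K/W
R_total = 0.143 K/W
Q = ΔT/R_total = 55/0.143

Q ≈ 385 W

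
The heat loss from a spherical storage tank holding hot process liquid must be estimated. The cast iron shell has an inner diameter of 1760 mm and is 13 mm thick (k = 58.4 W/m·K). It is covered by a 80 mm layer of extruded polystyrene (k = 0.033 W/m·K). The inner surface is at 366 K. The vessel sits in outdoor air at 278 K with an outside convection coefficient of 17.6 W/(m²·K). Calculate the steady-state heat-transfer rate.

Q ≈ 388 W

For a spherical shell R = (1/r₁ − 1/r₂)/(4πk); film R = 1/(h·4πr²). In series:
R_cast iron shell = (1/0.88 − 1/0.893)/(4π×58.4) = 2.254×10^-5 K/W
R_extruded polystyrene = (1/0.893 − 1/0.973)/(4π×0.033) = 0.222 K/W
R_outer film = 1/(h·4πr_o²) = 1/(17.6×4π×0.973²) = 0.004776 K/W
R_total = 0.2268 K/W
Q = ΔT/R_total = 88/0.2268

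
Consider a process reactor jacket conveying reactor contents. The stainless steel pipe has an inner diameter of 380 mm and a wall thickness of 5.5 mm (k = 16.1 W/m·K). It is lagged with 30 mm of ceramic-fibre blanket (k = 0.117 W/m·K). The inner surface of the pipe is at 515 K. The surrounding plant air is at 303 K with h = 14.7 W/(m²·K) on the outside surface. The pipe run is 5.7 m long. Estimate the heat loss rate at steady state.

Cylindrical conduction, so R = ln(r₂/r₁)/(2πkL) per layer, in series:
R_stainless steel pipe wall = ln(195.5/190)/(2π×16.1×5.7) = 4.949×10^-5 K/W
R_ceramic-fibre blanket = ln(225.5/195.5)/(2π×0.117×5.7) = 0.03407 K/W
R_outer film = 1/(h_o·2πr_oL) = 1/(14.7×2π×0.2255×5.7) = 0.008423 K/W
R_total = 0.04254 K/W
Q = ΔT/R_total = 212/0.04254

Q ≈ 4980 W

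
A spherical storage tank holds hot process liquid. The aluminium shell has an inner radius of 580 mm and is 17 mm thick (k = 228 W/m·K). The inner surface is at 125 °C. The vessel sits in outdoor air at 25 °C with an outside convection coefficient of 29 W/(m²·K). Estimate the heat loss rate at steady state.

Each spherical layer contributes R = (1/r_i − 1/r_o)/(4πk):
R_aluminium shell = (1/0.58 − 1/0.597)/(4π×228) = 1.714×10^-5 K/W
R_outer film = 1/(h·4πr_o²) = 1/(29×4π×0.597²) = 0.007699 K/W
R_total = 0.007716 K/W
Q = ΔT/R_total = 100/0.007716

Q ≈ 13000 W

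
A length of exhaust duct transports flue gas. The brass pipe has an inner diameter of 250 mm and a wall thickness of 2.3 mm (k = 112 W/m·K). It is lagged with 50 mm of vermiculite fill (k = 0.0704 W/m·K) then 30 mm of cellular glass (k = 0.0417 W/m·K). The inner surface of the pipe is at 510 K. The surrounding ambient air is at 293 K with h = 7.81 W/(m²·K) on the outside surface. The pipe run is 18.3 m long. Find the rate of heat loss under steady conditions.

Q ≈ 2750 W

Cylindrical conduction, so R = ln(r₂/r₁)/(2πkL) per layer, in series:
R_brass pipe wall = ln(127.3/125)/(2π×112×18.3) = 1.416×10^-6 K/W
R_vermiculite fill = ln(177.3/127.3)/(2π×0.0704×18.3) = 0.04093 K/W
R_cellular glass = ln(207.3/177.3)/(2π×0.0417×18.3) = 0.0326 K/W
R_outer film = 1/(h_o·2πr_oL) = 1/(7.81×2π×0.2073×18.3) = 0.005372 K/W
R_total = 0.0789 K/W
Q = ΔT/R_total = 217/0.0789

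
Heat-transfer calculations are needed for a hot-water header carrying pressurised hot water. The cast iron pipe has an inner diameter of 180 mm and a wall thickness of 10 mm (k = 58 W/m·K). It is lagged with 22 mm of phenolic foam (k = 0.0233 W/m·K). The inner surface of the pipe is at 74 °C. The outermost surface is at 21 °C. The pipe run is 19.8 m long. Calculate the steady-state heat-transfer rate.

For a radial system each layer contributes R = ln(r_out/r_in)/(2πkL); films add R = 1/(hA).
R_cast iron pipe wall = ln(100/90)/(2π×58×19.8) = 1.46×10^-5 K/W
R_phenolic foam = ln(122/100)/(2π×0.0233×19.8) = 0.0686 K/W
R_total = 0.06861 K/W
Q = ΔT/R_total = 53/0.06861

Q ≈ 772 W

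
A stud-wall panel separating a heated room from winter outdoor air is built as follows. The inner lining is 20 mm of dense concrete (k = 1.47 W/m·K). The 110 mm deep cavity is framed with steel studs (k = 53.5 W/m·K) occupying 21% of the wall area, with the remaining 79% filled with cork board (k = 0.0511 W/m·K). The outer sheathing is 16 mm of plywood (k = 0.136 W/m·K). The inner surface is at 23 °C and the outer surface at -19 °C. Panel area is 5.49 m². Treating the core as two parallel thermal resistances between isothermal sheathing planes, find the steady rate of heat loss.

Sheathing layers in series; stud and cavity paths in parallel between them.
R_inner = 0.02/(1.47×5.49) = 0.002478 K/W
R_stud  = 0.11/(53.5×0.21×5.49) = 0.001783 K/W
R_cav   = 0.11/(0.0511×0.79×5.49) = 0.4963 K/W
1/R_core = 1/R_stud + 1/R_cav → R_core = 0.001777 K/W
R_outer = 0.016/(0.136×5.49) = 0.02143 K/W
R_total = 0.02568 K/W
Q = ΔT/R_total = 42/0.02568

Q ≈ 1640 W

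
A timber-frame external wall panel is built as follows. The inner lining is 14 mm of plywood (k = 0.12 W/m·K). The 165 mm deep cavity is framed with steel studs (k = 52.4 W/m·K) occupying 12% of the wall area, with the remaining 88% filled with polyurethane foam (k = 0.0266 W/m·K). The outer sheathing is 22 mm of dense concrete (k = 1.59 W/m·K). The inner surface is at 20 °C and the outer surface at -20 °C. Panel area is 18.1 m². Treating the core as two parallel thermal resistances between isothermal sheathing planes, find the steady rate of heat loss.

Q ≈ 4620 W

Sheathing layers in series; stud and cavity paths in parallel between them.
R_inner = 0.014/(0.12×18.1) = 0.006446 K/W
R_stud  = 0.165/(52.4×0.12×18.1) = 0.00145 K/W
R_cav   = 0.165/(0.0266×0.88×18.1) = 0.3894 K/W
1/R_core = 1/R_stud + 1/R_cav → R_core = 0.001444 K/W
R_outer = 0.022/(1.59×18.1) = 7.644×10^-4 K/W
R_total = 0.008654 K/W
Q = ΔT/R_total = 40/0.008654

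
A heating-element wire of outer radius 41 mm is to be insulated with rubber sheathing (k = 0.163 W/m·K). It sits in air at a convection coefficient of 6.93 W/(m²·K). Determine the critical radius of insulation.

r_cr ≈ 23.5 mm

For a cylinder r_cr = k/h = 0.163/6.93
r_cr = 23.5 mm; since the bare radius (41 mm) is above r_cr, any added insulation will reduce heat loss.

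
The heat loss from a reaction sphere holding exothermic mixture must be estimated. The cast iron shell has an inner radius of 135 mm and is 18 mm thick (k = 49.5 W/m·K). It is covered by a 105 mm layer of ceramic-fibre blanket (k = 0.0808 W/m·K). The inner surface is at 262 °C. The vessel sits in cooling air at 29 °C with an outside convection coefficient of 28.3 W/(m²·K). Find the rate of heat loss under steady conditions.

Spherical conduction: R = (1/r_in − 1/r_out)/(4πk) per layer; series-sum.
R_cast iron shell = (1/0.135 − 1/0.153)/(4π×49.5) = 0.001401 K/W
R_ceramic-fibre blanket = (1/0.153 − 1/0.258)/(4π×0.0808) = 2.62 K/W
R_outer film = 1/(h·4πr_o²) = 1/(28.3×4π×0.258²) = 0.04224 K/W
R_total = 2.663 K/W
Q = ΔT/R_total = 233/2.663

Q ≈ 87.5 W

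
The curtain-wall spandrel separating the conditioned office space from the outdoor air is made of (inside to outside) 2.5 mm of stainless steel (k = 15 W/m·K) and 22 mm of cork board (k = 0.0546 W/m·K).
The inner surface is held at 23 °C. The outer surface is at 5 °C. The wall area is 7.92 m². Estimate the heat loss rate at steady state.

Q ≈ 354 W

Using the resistance-network approach (series):
R_stainless steel = L/(kA) = 0.0025/(15×7.92) = 2.104×10^-5 K/W
R_cork board = L/(kA) = 0.022/(0.0546×7.92) = 0.05088 K/W
R_total = 0.0509 K/W
Q = ΔT / R_total = 18 / 0.0509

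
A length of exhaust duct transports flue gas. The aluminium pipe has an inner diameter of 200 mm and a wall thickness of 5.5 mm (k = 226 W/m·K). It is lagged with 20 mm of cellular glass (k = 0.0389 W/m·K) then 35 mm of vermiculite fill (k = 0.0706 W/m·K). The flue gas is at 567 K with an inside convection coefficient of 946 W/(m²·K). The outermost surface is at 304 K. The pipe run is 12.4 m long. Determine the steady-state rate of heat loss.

Radial resistances (cylindrical: R_cond = ln(r_o/r_i)/(2πkL), R_conv = 1/(h·2πrL)):
R_inner film = 1/(h_i·2πr₁L) = 1/(946×2π×0.1×12.4) = 1.357×10^-4 K/W
R_aluminium pipe wall = ln(105.5/100)/(2π×226×12.4) = 3.041×10^-6 K/W
R_cellular glass = ln(125.5/105.5)/(2π×0.0389×12.4) = 0.05728 K/W
R_vermiculite fill = ln(160.5/125.5)/(2π×0.0706×12.4) = 0.04472 K/W
R_total = 0.1021 K/W
Q = ΔT/R_total = 263/0.1021

Q ≈ 2570 W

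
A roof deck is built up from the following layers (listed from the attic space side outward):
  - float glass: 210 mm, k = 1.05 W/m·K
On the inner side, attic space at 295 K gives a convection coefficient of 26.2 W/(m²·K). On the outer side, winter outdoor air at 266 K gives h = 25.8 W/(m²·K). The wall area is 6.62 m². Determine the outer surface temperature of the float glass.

Thermal resistances in series:
R_inner film = 1/(h_i·A) = 1/(26.2×6.62) = 0.005766 K/W
R_float glass = L/(kA) = 0.21/(1.05×6.62) = 0.03021 K/W
R_outer film = 1/(h_o·A) = 1/(25.8×6.62) = 0.005855 K/W
R_total = 0.04183 K/W;  Q = ΔT/R_total = 29/0.04183 = 693.2 W
T_interface = T_inner − Q·ΣR(inner→interface) = 295 − 693×0.03598

T ≈ 270 K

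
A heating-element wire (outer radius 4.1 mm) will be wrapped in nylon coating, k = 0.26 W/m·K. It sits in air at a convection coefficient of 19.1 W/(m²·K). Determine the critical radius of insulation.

For a cylinder r_cr = k/h = 0.26/19.1
r_cr = 13.6 mm; since the bare radius (4.1 mm) is below r_cr, adding a thin layer of insulation will *increase* heat loss.

r_cr ≈ 13.6 mm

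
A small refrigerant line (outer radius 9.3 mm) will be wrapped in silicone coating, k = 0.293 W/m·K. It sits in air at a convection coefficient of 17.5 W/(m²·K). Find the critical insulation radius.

r_cr ≈ 16.7 mm

For a cylinder r_cr = k/h = 0.293/17.5
r_cr = 16.7 mm; since the bare radius (9.3 mm) is below r_cr, adding a thin layer of insulation will *increase* heat loss.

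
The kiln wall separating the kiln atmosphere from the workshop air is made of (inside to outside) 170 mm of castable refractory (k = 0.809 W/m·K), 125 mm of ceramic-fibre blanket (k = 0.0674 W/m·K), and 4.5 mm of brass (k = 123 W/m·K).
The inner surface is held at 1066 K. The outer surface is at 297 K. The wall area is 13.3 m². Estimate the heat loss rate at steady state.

Model the wall as resistances in series:
R_castable refractory = L/(kA) = 0.17/(0.809×13.3) = 0.0158 K/W
R_ceramic-fibre blanket = L/(kA) = 0.125/(0.0674×13.3) = 0.1394 K/W
R_brass = L/(kA) = 0.0045/(123×13.3) = 2.751×10^-6 K/W
R_total = 0.1552 K/W
Q = ΔT / R_total = 769 / 0.1552

Q ≈ 4950 W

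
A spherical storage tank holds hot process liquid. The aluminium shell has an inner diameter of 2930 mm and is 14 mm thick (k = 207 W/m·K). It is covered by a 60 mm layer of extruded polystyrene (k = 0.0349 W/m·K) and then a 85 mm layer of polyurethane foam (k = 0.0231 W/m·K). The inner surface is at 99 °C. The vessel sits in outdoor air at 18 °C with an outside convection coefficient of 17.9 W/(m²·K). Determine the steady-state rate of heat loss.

Q ≈ 453 W

Each spherical layer contributes R = (1/r_i − 1/r_o)/(4πk):
R_aluminium shell = (1/1.465 − 1/1.479)/(4π×207) = 2.484×10^-6 K/W
R_extruded polystyrene = (1/1.479 − 1/1.539)/(4π×0.0349) = 0.0601 K/W
R_polyurethane foam = (1/1.539 − 1/1.624)/(4π×0.0231) = 0.1172 K/W
R_outer film = 1/(h·4πr_o²) = 1/(17.9×4π×1.624²) = 0.001686 K/W
R_total = 0.179 K/W
Q = ΔT/R_total = 81/0.179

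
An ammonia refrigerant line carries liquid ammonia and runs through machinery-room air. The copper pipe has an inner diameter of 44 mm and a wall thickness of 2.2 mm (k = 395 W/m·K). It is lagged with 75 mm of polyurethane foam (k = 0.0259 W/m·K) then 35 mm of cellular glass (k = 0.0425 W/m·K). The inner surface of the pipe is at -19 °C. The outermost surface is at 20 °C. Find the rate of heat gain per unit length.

q′ ≈ 3.98 W/m

For a radial system each layer contributes R = ln(r_out/r_in)/(2πkL); films add R = 1/(hA).
R_copper pipe wall = ln(24.2/22)/(2π×395×1) = 3.84×10^-5 K/W
R_polyurethane foam = ln(99.2/24.2)/(2π×0.0259×1) = 8.669 K/W
R_cellular glass = ln(134.2/99.2)/(2π×0.0425×1) = 1.132 K/W
R_total = 9.801 K/W
Q = ΔT/R_total = 39/9.801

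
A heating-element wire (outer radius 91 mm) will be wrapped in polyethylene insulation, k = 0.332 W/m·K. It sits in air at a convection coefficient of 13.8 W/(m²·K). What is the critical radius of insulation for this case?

For a cylinder r_cr = k/h = 0.332/13.8
r_cr = 24.1 mm; since the bare radius (91 mm) is above r_cr, any added insulation will reduce heat loss.

r_cr ≈ 24.1 mm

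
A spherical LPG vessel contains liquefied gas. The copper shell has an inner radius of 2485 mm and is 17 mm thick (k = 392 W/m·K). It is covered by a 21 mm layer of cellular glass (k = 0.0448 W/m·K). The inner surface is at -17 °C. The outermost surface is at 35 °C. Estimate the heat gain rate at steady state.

Spherical conduction: R = (1/r_in − 1/r_out)/(4πk) per layer; series-sum.
R_copper shell = (1/2.485 − 1/2.502)/(4π×392) = 5.551×10^-7 K/W
R_cellular glass = (1/2.502 − 1/2.523)/(4π×0.0448) = 0.005909 K/W
R_total = 0.00591 K/W
Q = ΔT/R_total = 52/0.00591

Q ≈ 8800 W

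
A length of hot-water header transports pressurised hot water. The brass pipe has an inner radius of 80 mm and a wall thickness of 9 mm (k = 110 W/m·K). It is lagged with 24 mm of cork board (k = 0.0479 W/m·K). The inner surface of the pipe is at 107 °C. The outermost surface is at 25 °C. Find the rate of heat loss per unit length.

For a radial system each layer contributes R = ln(r_out/r_in)/(2πkL); films add R = 1/(hA).
R_brass pipe wall = ln(89/80)/(2π×110×1) = 1.542×10^-4 K/W
R_cork board = ln(113/89)/(2π×0.0479×1) = 0.7933 K/W
R_total = 0.7934 K/W
Q = ΔT/R_total = 82/0.7934

q′ ≈ 103 W/m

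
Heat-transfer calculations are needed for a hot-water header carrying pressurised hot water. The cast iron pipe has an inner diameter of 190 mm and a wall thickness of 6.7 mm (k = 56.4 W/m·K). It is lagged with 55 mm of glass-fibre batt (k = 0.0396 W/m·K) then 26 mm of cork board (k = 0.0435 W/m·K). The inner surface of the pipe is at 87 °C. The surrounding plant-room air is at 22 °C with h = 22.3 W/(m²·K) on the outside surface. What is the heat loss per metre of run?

q′ ≈ 27.8 W/m

Cylindrical conduction, so R = ln(r₂/r₁)/(2πkL) per layer, in series:
R_cast iron pipe wall = ln(101.7/95)/(2π×56.4×1) = 1.923×10^-4 K/W
R_glass-fibre batt = ln(156.7/101.7)/(2π×0.0396×1) = 1.737 K/W
R_cork board = ln(182.7/156.7)/(2π×0.0435×1) = 0.5617 K/W
R_outer film = 1/(h_o·2πr_oL) = 1/(22.3×2π×0.1827×1) = 0.03906 K/W
R_total = 2.338 K/W
Q = ΔT/R_total = 65/2.338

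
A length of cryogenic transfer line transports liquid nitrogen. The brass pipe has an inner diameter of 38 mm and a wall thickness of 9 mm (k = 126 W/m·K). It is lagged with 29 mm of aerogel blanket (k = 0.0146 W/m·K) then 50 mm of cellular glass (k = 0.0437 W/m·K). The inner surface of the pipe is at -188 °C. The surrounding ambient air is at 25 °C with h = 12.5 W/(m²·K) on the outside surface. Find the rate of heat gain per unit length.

q′ ≈ 21 W/m

Treating each annulus and film as a series resistance:
R_brass pipe wall = ln(28/19)/(2π×126×1) = 4.898×10^-4 K/W
R_aerogel blanket = ln(57/28)/(2π×0.0146×1) = 7.749 K/W
R_cellular glass = ln(107/57)/(2π×0.0437×1) = 2.294 K/W
R_outer film = 1/(h_o·2πr_oL) = 1/(12.5×2π×0.107×1) = 0.119 K/W
R_total = 10.16 K/W
Q = ΔT/R_total = 213/10.16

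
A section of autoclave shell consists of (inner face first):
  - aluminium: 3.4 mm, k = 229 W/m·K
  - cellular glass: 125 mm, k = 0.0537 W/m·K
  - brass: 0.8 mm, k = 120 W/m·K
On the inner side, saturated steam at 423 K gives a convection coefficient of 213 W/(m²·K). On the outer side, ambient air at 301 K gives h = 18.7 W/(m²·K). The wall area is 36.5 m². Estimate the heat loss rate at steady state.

Q ≈ 1870 W

Using the resistance-network approach (series):
R_inner film = 1/(h_i·A) = 1/(213×36.5) = 1.286×10^-4 K/W
R_aluminium = L/(kA) = 0.0034/(229×36.5) = 4.068×10^-7 K/W
R_cellular glass = L/(kA) = 0.125/(0.0537×36.5) = 0.06377 K/W
R_brass = L/(kA) = 0.0008/(120×36.5) = 1.826×10^-7 K/W
R_outer film = 1/(h_o·A) = 1/(18.7×36.5) = 0.001465 K/W
R_total = 0.06537 K/W
Q = ΔT / R_total = 122 / 0.06537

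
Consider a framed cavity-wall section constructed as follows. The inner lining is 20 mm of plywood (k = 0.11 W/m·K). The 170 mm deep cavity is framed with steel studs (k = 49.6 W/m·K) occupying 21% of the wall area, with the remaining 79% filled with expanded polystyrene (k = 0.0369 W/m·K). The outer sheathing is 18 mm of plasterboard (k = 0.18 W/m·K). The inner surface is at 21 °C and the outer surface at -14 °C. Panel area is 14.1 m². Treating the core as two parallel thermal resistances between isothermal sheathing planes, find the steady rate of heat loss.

Sheathing layers in series; stud and cavity paths in parallel between them.
R_inner = 0.02/(0.11×14.1) = 0.01289 K/W
R_stud  = 0.17/(49.6×0.21×14.1) = 0.001158 K/W
R_cav   = 0.17/(0.0369×0.79×14.1) = 0.4136 K/W
1/R_core = 1/R_stud + 1/R_cav → R_core = 0.001154 K/W
R_outer = 0.018/(0.18×14.1) = 0.007092 K/W
R_total = 0.02114 K/W
Q = ΔT/R_total = 35/0.02114

Q ≈ 1660 W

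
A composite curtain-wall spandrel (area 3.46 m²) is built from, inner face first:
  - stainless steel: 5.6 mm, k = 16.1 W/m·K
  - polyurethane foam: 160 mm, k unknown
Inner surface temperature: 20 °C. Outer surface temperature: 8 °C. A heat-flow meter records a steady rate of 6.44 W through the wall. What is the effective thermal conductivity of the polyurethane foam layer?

Treating each layer as a thermal resistance in series:
R_stainless steel = L/(kA) = 0.0056/(16.1×3.46) = 1.005×10^-4 K/W
Sum of known resistances R_other = 1.005×10^-4 K/W
Total R = ΔT/Q = 12/6.44 = 1.863 K/W
R_polyurethane foam = R_total − R_other = 1.863 K/W
k = L/(R·A) = 0.16/(1.863×3.46)

k ≈ 0.0248 W/(m·K)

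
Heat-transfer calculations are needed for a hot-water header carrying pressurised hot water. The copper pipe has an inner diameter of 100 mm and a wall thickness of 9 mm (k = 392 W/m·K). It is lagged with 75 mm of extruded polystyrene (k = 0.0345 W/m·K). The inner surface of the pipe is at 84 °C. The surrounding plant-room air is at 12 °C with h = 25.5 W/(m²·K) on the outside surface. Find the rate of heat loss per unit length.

q′ ≈ 18.8 W/m

Per-layer cylindrical resistances, series-summed:
R_copper pipe wall = ln(59/50)/(2π×392×1) = 6.72×10^-5 K/W
R_extruded polystyrene = ln(134/59)/(2π×0.0345×1) = 3.784 K/W
R_outer film = 1/(h_o·2πr_oL) = 1/(25.5×2π×0.134×1) = 0.04658 K/W
R_total = 3.831 K/W
Q = ΔT/R_total = 72/3.831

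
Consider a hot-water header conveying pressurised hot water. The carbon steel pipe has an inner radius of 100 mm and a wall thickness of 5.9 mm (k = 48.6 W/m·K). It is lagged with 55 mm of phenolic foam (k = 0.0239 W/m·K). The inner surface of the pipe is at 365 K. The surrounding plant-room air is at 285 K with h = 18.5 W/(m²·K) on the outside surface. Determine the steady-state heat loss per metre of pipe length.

q′ ≈ 28.2 W/m

For a radial system each layer contributes R = ln(r_out/r_in)/(2πkL); films add R = 1/(hA).
R_carbon steel pipe wall = ln(105.9/100)/(2π×48.6×1) = 1.877×10^-4 K/W
R_phenolic foam = ln(160.9/105.9)/(2π×0.0239×1) = 2.785 K/W
R_outer film = 1/(h_o·2πr_oL) = 1/(18.5×2π×0.1609×1) = 0.05347 K/W
R_total = 2.839 K/W
Q = ΔT/R_total = 80/2.839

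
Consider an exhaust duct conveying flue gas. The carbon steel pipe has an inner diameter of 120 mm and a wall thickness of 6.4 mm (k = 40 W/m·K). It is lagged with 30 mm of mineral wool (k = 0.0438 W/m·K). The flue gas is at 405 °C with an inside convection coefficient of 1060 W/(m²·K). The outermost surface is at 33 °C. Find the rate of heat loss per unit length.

Cylindrical conduction, so R = ln(r₂/r₁)/(2πkL) per layer, in series:
R_inner film = 1/(h_i·2πr₁L) = 1/(1060×2π×0.06×1) = 0.002502 K/W
R_carbon steel pipe wall = ln(66.4/60)/(2π×40×1) = 4.033×10^-4 K/W
R_mineral wool = ln(96.4/66.4)/(2π×0.0438×1) = 1.355 K/W
R_total = 1.358 K/W
Q = ΔT/R_total = 372/1.358

q′ ≈ 274 W/m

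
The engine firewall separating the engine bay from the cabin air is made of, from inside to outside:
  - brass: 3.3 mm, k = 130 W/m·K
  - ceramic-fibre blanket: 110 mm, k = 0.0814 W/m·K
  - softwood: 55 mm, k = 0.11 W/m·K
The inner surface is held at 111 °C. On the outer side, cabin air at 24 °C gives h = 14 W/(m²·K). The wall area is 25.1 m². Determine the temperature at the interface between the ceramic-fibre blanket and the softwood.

T ≈ 49.9 °C

Series thermal resistances:
R_brass = L/(kA) = 0.0033/(130×25.1) = 1.011×10^-6 K/W
R_ceramic-fibre blanket = L/(kA) = 0.11/(0.0814×25.1) = 0.05384 K/W
R_softwood = L/(kA) = 0.055/(0.11×25.1) = 0.01992 K/W
R_outer film = 1/(h_o·A) = 1/(14×25.1) = 0.002846 K/W
R_total = 0.07661 K/W;  Q = ΔT/R_total = 87/0.07661 = 1136 W
T_interface = T_inner − Q·ΣR(inner→interface) = 111 − 1140×0.05384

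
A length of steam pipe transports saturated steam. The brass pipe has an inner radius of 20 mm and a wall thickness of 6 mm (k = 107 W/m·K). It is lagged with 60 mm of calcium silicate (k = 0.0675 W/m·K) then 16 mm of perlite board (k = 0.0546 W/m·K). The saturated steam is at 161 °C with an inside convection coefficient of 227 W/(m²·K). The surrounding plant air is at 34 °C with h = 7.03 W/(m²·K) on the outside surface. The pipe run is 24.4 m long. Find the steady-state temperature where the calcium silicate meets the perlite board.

Radial resistances (cylindrical: R_cond = ln(r_o/r_i)/(2πkL), R_conv = 1/(h·2πrL)):
R_inner film = 1/(h_i·2πr₁L) = 1/(227×2π×0.02×24.4) = 0.001437 K/W
R_brass pipe wall = ln(26/20)/(2π×107×24.4) = 1.599×10^-5 K/W
R_calcium silicate = ln(86/26)/(2π×0.0675×24.4) = 0.1156 K/W
R_perlite board = ln(102/86)/(2π×0.0546×24.4) = 0.02038 K/W
R_outer film = 1/(h_o·2πr_oL) = 1/(7.03×2π×0.102×24.4) = 0.009097 K/W
R_total = 0.1465 K/W
Q = ΔT/R_total = 127/0.1465
Q = 867 W
T_interface = T_inner − Q·ΣR(inner→interface) = 161 − 867×0.1171

T ≈ 59.6 °C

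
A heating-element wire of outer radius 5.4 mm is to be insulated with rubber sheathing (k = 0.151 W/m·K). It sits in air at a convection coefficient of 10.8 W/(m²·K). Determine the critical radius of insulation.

r_cr ≈ 14 mm

For a cylinder r_cr = k/h = 0.151/10.8
r_cr = 14 mm; since the bare radius (5.4 mm) is below r_cr, adding a thin layer of insulation will *increase* heat loss.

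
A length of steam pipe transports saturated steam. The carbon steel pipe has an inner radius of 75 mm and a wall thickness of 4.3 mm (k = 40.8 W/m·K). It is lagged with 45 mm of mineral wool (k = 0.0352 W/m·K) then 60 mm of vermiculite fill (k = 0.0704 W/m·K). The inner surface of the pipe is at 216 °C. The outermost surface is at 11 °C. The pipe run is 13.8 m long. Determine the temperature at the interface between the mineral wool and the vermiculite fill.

For a radial system each layer contributes R = ln(r_out/r_in)/(2πkL); films add R = 1/(hA).
R_carbon steel pipe wall = ln(79.3/75)/(2π×40.8×13.8) = 1.576×10^-5 K/W
R_mineral wool = ln(124.3/79.3)/(2π×0.0352×13.8) = 0.1473 K/W
R_vermiculite fill = ln(184.3/124.3)/(2π×0.0704×13.8) = 0.06452 K/W
R_total = 0.2118 K/W
Q = ΔT/R_total = 205/0.2118
Q = 968 W
T_interface = T_inner − Q·ΣR(inner→interface) = 216 − 968×0.1473

T ≈ 73.5 °C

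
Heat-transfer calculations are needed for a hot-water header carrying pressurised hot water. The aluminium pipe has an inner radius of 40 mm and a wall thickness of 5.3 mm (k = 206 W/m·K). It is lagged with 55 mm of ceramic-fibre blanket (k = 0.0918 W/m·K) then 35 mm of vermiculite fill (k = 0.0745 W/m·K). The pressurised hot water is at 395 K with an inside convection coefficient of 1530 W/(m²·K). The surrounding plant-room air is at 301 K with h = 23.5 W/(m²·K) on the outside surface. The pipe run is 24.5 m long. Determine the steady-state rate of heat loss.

Per-layer cylindrical resistances, series-summed:
R_inner film = 1/(h_i·2πr₁L) = 1/(1530×2π×0.04×24.5) = 1.061×10^-4 K/W
R_aluminium pipe wall = ln(45.3/40)/(2π×206×24.5) = 3.924×10^-6 K/W
R_ceramic-fibre blanket = ln(100.3/45.3)/(2π×0.0918×24.5) = 0.05625 K/W
R_vermiculite fill = ln(135.3/100.3)/(2π×0.0745×24.5) = 0.0261 K/W
R_outer film = 1/(h_o·2πr_oL) = 1/(23.5×2π×0.1353×24.5) = 0.002043 K/W
R_total = 0.0845 K/W
Q = ΔT/R_total = 94/0.0845

Q ≈ 1110 W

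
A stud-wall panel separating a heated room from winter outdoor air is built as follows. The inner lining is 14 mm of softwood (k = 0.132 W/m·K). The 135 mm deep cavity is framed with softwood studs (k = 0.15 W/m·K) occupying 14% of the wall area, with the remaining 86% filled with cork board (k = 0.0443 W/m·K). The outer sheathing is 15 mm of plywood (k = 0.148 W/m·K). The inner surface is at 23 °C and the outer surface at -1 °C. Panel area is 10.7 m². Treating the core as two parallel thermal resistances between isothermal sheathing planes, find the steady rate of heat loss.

Q ≈ 103 W

Sheathing layers in series; stud and cavity paths in parallel between them.
R_inner = 0.014/(0.132×10.7) = 0.009912 K/W
R_stud  = 0.135/(0.15×0.14×10.7) = 0.6008 K/W
R_cav   = 0.135/(0.0443×0.86×10.7) = 0.3312 K/W
1/R_core = 1/R_stud + 1/R_cav → R_core = 0.2135 K/W
R_outer = 0.015/(0.148×10.7) = 0.009472 K/W
R_total = 0.2329 K/W
Q = ΔT/R_total = 24/0.2329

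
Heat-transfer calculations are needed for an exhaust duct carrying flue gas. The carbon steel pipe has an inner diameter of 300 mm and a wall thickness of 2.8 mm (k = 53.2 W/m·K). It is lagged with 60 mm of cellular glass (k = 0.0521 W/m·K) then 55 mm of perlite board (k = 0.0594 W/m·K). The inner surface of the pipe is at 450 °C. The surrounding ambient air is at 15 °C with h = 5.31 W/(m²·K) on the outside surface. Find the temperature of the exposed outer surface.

T ≈ 43 °C

Radial resistances (cylindrical: R_cond = ln(r_o/r_i)/(2πkL), R_conv = 1/(h·2πrL)):
R_carbon steel pipe wall = ln(152.8/150)/(2π×53.2×1) = 5.533×10^-5 K/W
R_cellular glass = ln(212.8/152.8)/(2π×0.0521×1) = 1.012 K/W
R_perlite board = ln(267.8/212.8)/(2π×0.0594×1) = 0.616 K/W
R_outer film = 1/(h_o·2πr_oL) = 1/(5.31×2π×0.2678×1) = 0.1119 K/W
R_total = 1.74 K/W
Q = ΔT/R_total = 435/1.74
Q = 250 W/m
T_interface = T_inner − Q·ΣR(inner→interface) = 450 − 250×1.628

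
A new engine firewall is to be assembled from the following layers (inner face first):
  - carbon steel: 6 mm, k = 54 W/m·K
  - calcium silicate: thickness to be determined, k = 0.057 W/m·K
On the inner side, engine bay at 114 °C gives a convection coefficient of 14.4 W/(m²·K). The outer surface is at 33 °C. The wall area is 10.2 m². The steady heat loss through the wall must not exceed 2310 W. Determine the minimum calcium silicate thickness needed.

L ≈ 16.4 mm

Treating each layer as a thermal resistance in series:
R_inner film = 1/(h_i·A) = 1/(14.4×10.2) = 0.006808 K/W
R_carbon steel = L/(kA) = 0.006/(54×10.2) = 1.089×10^-5 K/W
Sum of the known resistances R_other = 0.006819 K/W
Required total resistance R_tot = ΔT/Q_allow = 81/2310 = 0.03506 K/W
R_calcium silicate = R_tot − R_other = 0.02825 K/W
L = R·k·A = 0.02825×0.057×10.2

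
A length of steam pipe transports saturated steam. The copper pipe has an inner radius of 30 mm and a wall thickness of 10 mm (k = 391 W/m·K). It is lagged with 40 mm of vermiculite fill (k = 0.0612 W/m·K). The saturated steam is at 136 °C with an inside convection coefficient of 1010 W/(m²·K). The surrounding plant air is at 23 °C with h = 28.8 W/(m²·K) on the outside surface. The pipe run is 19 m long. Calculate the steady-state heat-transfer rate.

Q ≈ 1140 W

Per-layer cylindrical resistances, series-summed:
R_inner film = 1/(h_i·2πr₁L) = 1/(1010×2π×0.03×19) = 2.765×10^-4 K/W
R_copper pipe wall = ln(40/30)/(2π×391×19) = 6.163×10^-6 K/W
R_vermiculite fill = ln(80/40)/(2π×0.0612×19) = 0.09487 K/W
R_outer film = 1/(h_o·2πr_oL) = 1/(28.8×2π×0.08×19) = 0.003636 K/W
R_total = 0.09879 K/W
Q = ΔT/R_total = 113/0.09879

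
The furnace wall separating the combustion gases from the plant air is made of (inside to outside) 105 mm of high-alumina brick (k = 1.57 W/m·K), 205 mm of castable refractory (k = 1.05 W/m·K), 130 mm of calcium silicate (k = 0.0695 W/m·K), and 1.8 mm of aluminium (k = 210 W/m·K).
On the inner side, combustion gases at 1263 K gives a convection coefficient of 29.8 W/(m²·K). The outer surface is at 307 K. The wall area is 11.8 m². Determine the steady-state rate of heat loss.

Treating each layer as a thermal resistance in series:
R_inner film = 1/(h_i·A) = 1/(29.8×11.8) = 0.002844 K/W
R_high-alumina brick = L/(kA) = 0.105/(1.57×11.8) = 0.005668 K/W
R_castable refractory = L/(kA) = 0.205/(1.05×11.8) = 0.01655 K/W
R_calcium silicate = L/(kA) = 0.13/(0.0695×11.8) = 0.1585 K/W
R_aluminium = L/(kA) = 0.0018/(210×11.8) = 7.264×10^-7 K/W
R_total = 0.1836 K/W
Q = ΔT / R_total = 956 / 0.1836

Q ≈ 5210 W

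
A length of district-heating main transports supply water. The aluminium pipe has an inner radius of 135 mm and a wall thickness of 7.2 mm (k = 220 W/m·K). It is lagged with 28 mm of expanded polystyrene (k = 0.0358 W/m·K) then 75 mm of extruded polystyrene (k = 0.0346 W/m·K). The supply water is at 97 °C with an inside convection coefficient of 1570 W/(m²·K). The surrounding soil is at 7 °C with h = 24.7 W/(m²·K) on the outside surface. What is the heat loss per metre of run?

For a radial system each layer contributes R = ln(r_out/r_in)/(2πkL); films add R = 1/(hA).
R_inner film = 1/(h_i·2πr₁L) = 1/(1570×2π×0.135×1) = 7.509×10^-4 K/W
R_aluminium pipe wall = ln(142.2/135)/(2π×220×1) = 3.759×10^-5 K/W
R_expanded polystyrene = ln(170.2/142.2)/(2π×0.0358×1) = 0.7991 K/W
R_extruded polystyrene = ln(245.2/170.2)/(2π×0.0346×1) = 1.679 K/W
R_outer film = 1/(h_o·2πr_oL) = 1/(24.7×2π×0.2452×1) = 0.02628 K/W
R_total = 2.506 K/W
Q = ΔT/R_total = 90/2.506

q′ ≈ 35.9 W/m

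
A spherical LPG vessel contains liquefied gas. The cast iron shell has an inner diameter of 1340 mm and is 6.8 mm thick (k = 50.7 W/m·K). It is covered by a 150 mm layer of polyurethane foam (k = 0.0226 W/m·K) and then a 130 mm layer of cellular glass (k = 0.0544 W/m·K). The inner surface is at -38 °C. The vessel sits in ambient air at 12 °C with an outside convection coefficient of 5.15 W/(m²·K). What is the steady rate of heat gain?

Q ≈ 41.6 W

Each spherical layer contributes R = (1/r_i − 1/r_o)/(4πk):
R_cast iron shell = (1/0.67 − 1/0.6768)/(4π×50.7) = 2.354×10^-5 K/W
R_polyurethane foam = (1/0.6768 − 1/0.8268)/(4π×0.0226) = 0.9439 K/W
R_cellular glass = (1/0.8268 − 1/0.9568)/(4π×0.0544) = 0.2404 K/W
R_outer film = 1/(h·4πr_o²) = 1/(5.15×4π×0.9568²) = 0.01688 K/W
R_total = 1.201 K/W
Q = ΔT/R_total = 50/1.201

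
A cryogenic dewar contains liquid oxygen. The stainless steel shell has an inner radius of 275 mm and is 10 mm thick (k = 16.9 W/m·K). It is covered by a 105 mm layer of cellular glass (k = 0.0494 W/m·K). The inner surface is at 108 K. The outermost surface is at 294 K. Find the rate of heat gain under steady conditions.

Q ≈ 122 W

Radial (spherical) resistances in series:
R_stainless steel shell = (1/0.275 − 1/0.285)/(4π×16.9) = 6.008×10^-4 K/W
R_cellular glass = (1/0.285 − 1/0.39)/(4π×0.0494) = 1.522 K/W
R_total = 1.522 K/W
Q = ΔT/R_total = 186/1.522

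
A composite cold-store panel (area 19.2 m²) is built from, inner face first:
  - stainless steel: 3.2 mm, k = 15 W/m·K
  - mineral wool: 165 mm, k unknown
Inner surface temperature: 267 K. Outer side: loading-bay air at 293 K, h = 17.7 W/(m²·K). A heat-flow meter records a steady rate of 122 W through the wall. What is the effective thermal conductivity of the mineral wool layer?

Thermal resistances in series:
R_stainless steel = L/(kA) = 0.0032/(15×19.2) = 1.111×10^-5 K/W
R_outer film = 1/(h_o·A) = 1/(17.7×19.2) = 0.002943 K/W
Sum of known resistances R_other = 0.002954 K/W
Total R = ΔT/Q = 26/122 = 0.2131 K/W
R_mineral wool = R_total − R_other = 0.2102 K/W
k = L/(R·A) = 0.165/(0.2102×19.2)

k ≈ 0.0409 W/(m·K)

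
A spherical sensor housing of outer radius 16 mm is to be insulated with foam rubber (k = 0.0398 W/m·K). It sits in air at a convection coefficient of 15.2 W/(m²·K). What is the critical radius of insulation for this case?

r_cr ≈ 5.24 mm

For a sphere r_cr = 2k/h = 2×0.0398/15.2
r_cr = 5.24 mm; since the bare radius (16 mm) is above r_cr, any added insulation will reduce heat loss.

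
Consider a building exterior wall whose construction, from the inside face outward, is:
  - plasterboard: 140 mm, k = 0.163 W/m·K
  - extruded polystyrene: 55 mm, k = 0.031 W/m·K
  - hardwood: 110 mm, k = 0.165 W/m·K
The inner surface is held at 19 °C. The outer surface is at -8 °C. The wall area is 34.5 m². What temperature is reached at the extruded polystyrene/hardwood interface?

Series thermal resistances:
R_plasterboard = L/(kA) = 0.14/(0.163×34.5) = 0.0249 K/W
R_extruded polystyrene = L/(kA) = 0.055/(0.031×34.5) = 0.05143 K/W
R_hardwood = L/(kA) = 0.11/(0.165×34.5) = 0.01932 K/W
R_total = 0.09565 K/W;  Q = ΔT/R_total = 27/0.09565 = 282.3 W
T_interface = T_inner − Q·ΣR(inner→interface) = 19 − 282×0.07632

T ≈ -2.55 °C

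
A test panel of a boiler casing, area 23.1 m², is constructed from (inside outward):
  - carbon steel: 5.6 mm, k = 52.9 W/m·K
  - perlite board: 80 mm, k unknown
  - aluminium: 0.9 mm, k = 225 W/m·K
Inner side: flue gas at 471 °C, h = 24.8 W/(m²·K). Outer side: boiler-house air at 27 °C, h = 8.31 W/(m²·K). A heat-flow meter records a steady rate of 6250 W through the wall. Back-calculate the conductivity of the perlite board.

Series thermal resistances:
R_inner film = 1/(h_i·A) = 1/(24.8×23.1) = 0.001746 K/W
R_carbon steel = L/(kA) = 0.0056/(52.9×23.1) = 4.583×10^-6 K/W
R_aluminium = L/(kA) = 0.0009/(225×23.1) = 1.732×10^-7 K/W
R_outer film = 1/(h_o·A) = 1/(8.31×23.1) = 0.005209 K/W
Sum of known resistances R_other = 0.00696 K/W
Total R = ΔT/Q = 444/6250 = 0.07104 K/W
R_perlite board = R_total − R_other = 0.06408 K/W
k = L/(R·A) = 0.08/(0.06408×23.1)

k ≈ 0.054 W/(m·K)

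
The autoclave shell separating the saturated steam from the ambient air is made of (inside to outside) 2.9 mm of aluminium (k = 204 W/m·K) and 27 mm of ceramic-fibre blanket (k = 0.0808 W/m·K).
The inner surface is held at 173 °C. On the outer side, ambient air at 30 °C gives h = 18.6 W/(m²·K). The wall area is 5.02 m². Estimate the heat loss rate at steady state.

Model the wall as resistances in series:
R_aluminium = L/(kA) = 0.0029/(204×5.02) = 2.832×10^-6 K/W
R_ceramic-fibre blanket = L/(kA) = 0.027/(0.0808×5.02) = 0.06657 K/W
R_outer film = 1/(h_o·A) = 1/(18.6×5.02) = 0.01071 K/W
R_total = 0.07728 K/W
Q = ΔT / R_total = 143 / 0.07728

Q ≈ 1850 W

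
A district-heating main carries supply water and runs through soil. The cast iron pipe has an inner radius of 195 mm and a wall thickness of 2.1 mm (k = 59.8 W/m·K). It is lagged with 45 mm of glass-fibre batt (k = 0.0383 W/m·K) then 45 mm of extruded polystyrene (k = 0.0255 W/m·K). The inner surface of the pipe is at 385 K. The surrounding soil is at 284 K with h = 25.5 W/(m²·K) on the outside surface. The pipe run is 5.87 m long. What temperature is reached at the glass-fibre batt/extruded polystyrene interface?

T ≈ 341 K

Cylindrical conduction, so R = ln(r₂/r₁)/(2πkL) per layer, in series:
R_cast iron pipe wall = ln(197.1/195)/(2π×59.8×5.87) = 4.857×10^-6 K/W
R_glass-fibre batt = ln(242.1/197.1)/(2π×0.0383×5.87) = 0.1456 K/W
R_extruded polystyrene = ln(287.1/242.1)/(2π×0.0255×5.87) = 0.1813 K/W
R_outer film = 1/(h_o·2πr_oL) = 1/(25.5×2π×0.2871×5.87) = 0.003703 K/W
R_total = 0.3305 K/W
Q = ΔT/R_total = 101/0.3305
Q = 306 W
T_interface = T_inner − Q·ΣR(inner→interface) = 385 − 306×0.1456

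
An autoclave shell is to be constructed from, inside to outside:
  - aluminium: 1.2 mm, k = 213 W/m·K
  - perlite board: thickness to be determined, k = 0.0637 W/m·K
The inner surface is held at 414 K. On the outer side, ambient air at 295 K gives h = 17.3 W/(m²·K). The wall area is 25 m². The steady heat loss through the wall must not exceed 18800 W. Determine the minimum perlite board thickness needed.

L ≈ 6.4 mm

Thermal resistances in series:
R_aluminium = L/(kA) = 0.0012/(213×25) = 2.254×10^-7 K/W
R_outer film = 1/(h_o·A) = 1/(17.3×25) = 0.002312 K/W
Sum of the known resistances R_other = 0.002312 K/W
Required total resistance R_tot = ΔT/Q_allow = 119/18800 = 0.00633 K/W
R_perlite board = R_tot − R_other = 0.004017 K/W
L = R·k·A = 0.004017×0.0637×25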